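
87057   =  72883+14174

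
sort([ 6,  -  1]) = [ - 1, 6] 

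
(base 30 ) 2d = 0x49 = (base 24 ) 31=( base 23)34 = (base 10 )73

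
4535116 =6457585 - 1922469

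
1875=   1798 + 77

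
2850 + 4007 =6857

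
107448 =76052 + 31396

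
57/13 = 57/13 = 4.38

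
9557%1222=1003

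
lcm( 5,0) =0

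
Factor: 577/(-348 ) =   -  2^ ( - 2 )*3^( - 1 )*29^ ( - 1)*577^1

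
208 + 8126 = 8334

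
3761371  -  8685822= - 4924451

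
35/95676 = 5/13668 = 0.00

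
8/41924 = 2/10481 = 0.00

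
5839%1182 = 1111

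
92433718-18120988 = 74312730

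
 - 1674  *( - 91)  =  152334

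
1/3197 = 1/3197 = 0.00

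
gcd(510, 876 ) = 6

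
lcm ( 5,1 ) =5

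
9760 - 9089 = 671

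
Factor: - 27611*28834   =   - 2^1*13^1*1109^1*27611^1=   - 796135574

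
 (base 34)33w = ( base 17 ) C7F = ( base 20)902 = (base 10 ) 3602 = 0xe12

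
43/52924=43/52924  =  0.00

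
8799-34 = 8765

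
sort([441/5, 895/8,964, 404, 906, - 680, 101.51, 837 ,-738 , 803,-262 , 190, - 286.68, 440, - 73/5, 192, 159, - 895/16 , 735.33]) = [ - 738 ,- 680, - 286.68, - 262, - 895/16, - 73/5, 441/5,101.51,895/8, 159, 190, 192,404, 440, 735.33  ,  803,837, 906,964]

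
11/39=11/39 =0.28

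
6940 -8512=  - 1572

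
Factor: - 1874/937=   -  2 = - 2^1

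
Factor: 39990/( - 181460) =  - 93/422  =  - 2^(-1 ) * 3^1 *31^1*211^ ( - 1 ) 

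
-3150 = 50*( - 63) 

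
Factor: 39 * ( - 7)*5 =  - 3^1*5^1*7^1 * 13^1 = - 1365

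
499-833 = -334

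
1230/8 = 615/4 = 153.75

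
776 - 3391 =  - 2615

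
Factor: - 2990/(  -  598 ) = 5 = 5^1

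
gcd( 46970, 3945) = 5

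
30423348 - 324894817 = - 294471469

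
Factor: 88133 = 31^1*2843^1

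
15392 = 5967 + 9425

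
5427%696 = 555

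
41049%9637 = 2501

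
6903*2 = 13806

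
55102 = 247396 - 192294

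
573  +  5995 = 6568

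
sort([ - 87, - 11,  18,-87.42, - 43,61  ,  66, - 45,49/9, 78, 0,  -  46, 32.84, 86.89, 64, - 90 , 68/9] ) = [  -  90, - 87.42,  -  87 , - 46, - 45,- 43 ,-11,  0,49/9, 68/9,18, 32.84,61,64 , 66,78, 86.89]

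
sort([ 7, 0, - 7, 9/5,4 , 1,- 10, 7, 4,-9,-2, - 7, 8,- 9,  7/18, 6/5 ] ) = [-10, - 9,-9,-7, -7,-2, 0,7/18,1,6/5 , 9/5, 4, 4, 7, 7,8]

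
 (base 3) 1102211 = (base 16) 418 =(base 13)628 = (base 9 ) 1384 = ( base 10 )1048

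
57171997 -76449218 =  - 19277221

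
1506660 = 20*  75333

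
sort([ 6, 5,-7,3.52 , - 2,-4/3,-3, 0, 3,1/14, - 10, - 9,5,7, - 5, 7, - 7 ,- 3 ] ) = [ - 10,  -  9, - 7 ,- 7,-5 , -3,-3,-2,-4/3, 0,1/14,3, 3.52, 5, 5,6, 7, 7 ] 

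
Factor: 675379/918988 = 2^(-2 ) * 7^(  -  1)*  23^( - 1)*53^1*1427^( - 1)*12743^1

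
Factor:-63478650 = - 2^1*3^1*5^2*423191^1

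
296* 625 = 185000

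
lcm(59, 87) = 5133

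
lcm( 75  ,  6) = 150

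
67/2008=67/2008 =0.03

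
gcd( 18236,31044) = 4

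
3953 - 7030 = -3077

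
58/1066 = 29/533 = 0.05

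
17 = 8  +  9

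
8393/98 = 85 + 9/14 =85.64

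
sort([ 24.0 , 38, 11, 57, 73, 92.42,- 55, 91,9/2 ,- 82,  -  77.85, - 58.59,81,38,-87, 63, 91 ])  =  [-87,  -  82, - 77.85, - 58.59, - 55,9/2,  11,24.0,38,38,57, 63,73, 81, 91,91, 92.42]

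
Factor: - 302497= -13^1*23269^1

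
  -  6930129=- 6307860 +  - 622269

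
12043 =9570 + 2473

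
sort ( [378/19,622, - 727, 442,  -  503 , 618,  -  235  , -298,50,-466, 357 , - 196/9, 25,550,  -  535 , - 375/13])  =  [-727, - 535,- 503, - 466,  -  298, - 235, - 375/13, - 196/9 , 378/19 , 25 , 50, 357, 442 , 550,618, 622 ]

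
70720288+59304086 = 130024374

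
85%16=5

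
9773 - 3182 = 6591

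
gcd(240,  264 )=24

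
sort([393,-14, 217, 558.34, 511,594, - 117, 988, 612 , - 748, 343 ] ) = [ - 748, - 117, - 14, 217,343, 393, 511,558.34, 594, 612,988]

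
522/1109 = 522/1109 = 0.47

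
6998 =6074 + 924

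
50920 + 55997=106917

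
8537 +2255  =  10792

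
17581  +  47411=64992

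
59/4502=59/4502 =0.01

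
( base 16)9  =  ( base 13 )9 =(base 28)9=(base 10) 9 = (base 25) 9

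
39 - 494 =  - 455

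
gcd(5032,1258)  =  1258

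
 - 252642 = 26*( - 9717)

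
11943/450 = 1327/50 = 26.54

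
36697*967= 35485999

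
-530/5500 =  - 1+497/550 = - 0.10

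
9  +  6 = 15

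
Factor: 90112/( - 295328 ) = -256/839  =  -  2^8*839^( - 1)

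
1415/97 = 1415/97 = 14.59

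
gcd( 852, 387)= 3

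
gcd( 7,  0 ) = 7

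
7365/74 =99 + 39/74 = 99.53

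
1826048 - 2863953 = -1037905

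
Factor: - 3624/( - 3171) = 8/7 = 2^3*7^(-1) 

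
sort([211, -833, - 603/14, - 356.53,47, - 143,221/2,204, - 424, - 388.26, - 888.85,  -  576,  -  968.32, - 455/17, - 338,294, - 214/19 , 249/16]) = [ - 968.32, - 888.85, - 833, - 576, - 424, - 388.26, - 356.53, - 338, - 143, - 603/14, - 455/17,- 214/19, 249/16,47,221/2, 204 , 211, 294]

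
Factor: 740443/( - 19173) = - 811/21=- 3^( - 1 )*7^ ( - 1 )*811^1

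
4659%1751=1157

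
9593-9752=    - 159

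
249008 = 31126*8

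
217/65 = 3 + 22/65 = 3.34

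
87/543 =29/181= 0.16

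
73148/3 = 73148/3 = 24382.67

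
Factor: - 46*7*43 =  - 13846 = - 2^1*7^1*23^1*43^1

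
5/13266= 5/13266 = 0.00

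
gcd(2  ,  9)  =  1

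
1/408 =1/408 = 0.00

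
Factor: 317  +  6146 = 6463= 23^1 * 281^1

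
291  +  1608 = 1899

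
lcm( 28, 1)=28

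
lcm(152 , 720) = 13680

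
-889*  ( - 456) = 405384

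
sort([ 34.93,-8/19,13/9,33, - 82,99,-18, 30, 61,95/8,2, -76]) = [ - 82, - 76, - 18, - 8/19, 13/9, 2 , 95/8,30,33, 34.93,  61, 99]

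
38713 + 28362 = 67075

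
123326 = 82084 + 41242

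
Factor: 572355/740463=3^1 * 5^1 * 7^1*23^1 * 53^(-1) * 79^1 * 4657^(-1 )  =  190785/246821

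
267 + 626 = 893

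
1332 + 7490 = 8822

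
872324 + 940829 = 1813153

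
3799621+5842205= 9641826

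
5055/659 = 5055/659 =7.67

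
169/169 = 1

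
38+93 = 131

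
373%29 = 25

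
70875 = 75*945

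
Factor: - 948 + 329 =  - 619^1 =-  619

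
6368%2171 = 2026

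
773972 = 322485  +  451487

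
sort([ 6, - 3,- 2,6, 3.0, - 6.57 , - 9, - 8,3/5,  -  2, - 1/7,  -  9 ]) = [ - 9, - 9 , -8, - 6.57, - 3, - 2, - 2, -1/7, 3/5,3.0,  6, 6]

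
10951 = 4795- - 6156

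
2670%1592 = 1078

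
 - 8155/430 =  - 1631/86 = - 18.97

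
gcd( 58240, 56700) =140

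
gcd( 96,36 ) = 12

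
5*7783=38915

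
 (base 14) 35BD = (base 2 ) 10010010100011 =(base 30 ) acj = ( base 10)9379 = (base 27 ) CNA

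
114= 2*57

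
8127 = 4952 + 3175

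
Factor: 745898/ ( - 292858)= - 461/181 = - 181^ ( -1) * 461^1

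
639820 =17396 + 622424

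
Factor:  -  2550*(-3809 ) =9712950 = 2^1*3^1*5^2*13^1*17^1*293^1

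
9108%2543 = 1479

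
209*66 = 13794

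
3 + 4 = 7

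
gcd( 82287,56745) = 9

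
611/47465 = 611/47465= 0.01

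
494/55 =494/55 = 8.98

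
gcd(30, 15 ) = 15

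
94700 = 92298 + 2402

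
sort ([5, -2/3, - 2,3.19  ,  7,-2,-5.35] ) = [ - 5.35, - 2, - 2, - 2/3 , 3.19,  5,7 ]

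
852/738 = 1+19/123= 1.15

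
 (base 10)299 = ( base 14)175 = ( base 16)12b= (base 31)9k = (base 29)a9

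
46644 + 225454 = 272098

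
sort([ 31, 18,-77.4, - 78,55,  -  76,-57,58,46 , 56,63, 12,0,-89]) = [- 89, - 78,  -  77.4, - 76, - 57,0, 12,18,31, 46, 55,56, 58,63]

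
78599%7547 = 3129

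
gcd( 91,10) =1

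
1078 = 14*77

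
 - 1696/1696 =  - 1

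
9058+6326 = 15384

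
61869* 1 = 61869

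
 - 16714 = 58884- 75598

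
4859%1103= 447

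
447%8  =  7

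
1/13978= 1/13978 = 0.00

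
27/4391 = 27/4391 = 0.01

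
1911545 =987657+923888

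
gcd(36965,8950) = 5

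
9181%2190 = 421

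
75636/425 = 177+411/425 = 177.97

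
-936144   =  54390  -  990534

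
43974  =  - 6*( - 7329)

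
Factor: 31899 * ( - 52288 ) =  - 1667934912 = - 2^6*3^1*7^3 *19^1*31^1*43^1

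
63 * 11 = 693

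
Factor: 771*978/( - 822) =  - 3^1*137^( - 1 )*163^1*257^1=- 125673/137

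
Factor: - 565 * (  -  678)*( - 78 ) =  -29879460 = - 2^2*3^2*5^1*13^1*113^2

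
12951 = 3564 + 9387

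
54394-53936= 458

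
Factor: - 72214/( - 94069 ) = 2^1*19^(- 1 )*4951^( -1 )*36107^1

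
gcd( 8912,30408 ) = 8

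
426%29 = 20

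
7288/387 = 7288/387 = 18.83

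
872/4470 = 436/2235 = 0.20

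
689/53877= 689/53877 = 0.01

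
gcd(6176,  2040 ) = 8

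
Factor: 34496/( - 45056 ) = - 2^( - 6) * 7^2 = -  49/64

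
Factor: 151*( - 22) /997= -3322/997 =-  2^1*11^1*151^1 * 997^(  -  1)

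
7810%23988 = 7810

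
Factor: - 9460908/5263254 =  - 2^1 * 3^1* 17^1*269^( - 1 )*1087^(-1) *5153^1 = - 525606/292403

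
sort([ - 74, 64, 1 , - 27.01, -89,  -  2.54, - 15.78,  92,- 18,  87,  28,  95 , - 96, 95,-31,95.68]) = [-96,-89, - 74 , - 31, - 27.01,  -  18,  -  15.78, - 2.54,1 , 28, 64,  87, 92, 95 , 95,95.68]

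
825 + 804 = 1629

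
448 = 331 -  - 117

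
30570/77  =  30570/77 = 397.01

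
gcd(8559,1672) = 1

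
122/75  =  1 + 47/75 = 1.63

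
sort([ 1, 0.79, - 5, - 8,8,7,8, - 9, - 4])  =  [ - 9, - 8,  -  5,-4, 0.79,1, 7,8, 8 ] 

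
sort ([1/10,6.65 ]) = [1/10, 6.65]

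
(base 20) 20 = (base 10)40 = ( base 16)28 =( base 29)1b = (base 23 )1H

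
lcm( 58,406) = 406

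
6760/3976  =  845/497 = 1.70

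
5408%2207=994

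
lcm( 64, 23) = 1472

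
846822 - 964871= - 118049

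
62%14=6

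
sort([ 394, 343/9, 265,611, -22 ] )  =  [-22,343/9,265,394, 611 ]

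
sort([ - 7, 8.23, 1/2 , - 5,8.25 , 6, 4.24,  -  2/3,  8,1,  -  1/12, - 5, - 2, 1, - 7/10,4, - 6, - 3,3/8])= [ - 7, -6, - 5,-5, - 3 ,-2, -7/10 , - 2/3 , - 1/12, 3/8,1/2,  1,1, 4,  4.24,6,8, 8.23,8.25] 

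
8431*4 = 33724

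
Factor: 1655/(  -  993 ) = - 5/3 = -3^ ( - 1)*5^1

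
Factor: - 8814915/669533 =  - 3^2*5^1*409^( - 1) *1637^( - 1)*195887^1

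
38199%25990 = 12209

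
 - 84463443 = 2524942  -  86988385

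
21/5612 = 21/5612 = 0.00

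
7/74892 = 7/74892 = 0.00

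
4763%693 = 605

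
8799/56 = 157+1/8 = 157.12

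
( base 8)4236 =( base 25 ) 3D6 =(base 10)2206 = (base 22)4C6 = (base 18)6ea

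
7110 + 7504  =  14614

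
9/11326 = 9/11326 =0.00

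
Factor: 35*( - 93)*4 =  - 13020 = - 2^2*3^1*5^1*7^1*31^1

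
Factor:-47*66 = - 2^1*3^1*11^1*47^1 = -3102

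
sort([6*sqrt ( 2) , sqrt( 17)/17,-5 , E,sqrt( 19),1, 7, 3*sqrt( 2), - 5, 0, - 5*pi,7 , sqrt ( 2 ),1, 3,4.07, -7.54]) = [-5*pi,-7.54, - 5, - 5,0,sqrt( 17)/17,1,  1,sqrt( 2 ),E, 3,4.07, 3*sqrt (2), sqrt( 19 ),7 , 7, 6 * sqrt ( 2 )] 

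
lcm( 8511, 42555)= 42555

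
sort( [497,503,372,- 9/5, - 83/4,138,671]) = [ - 83/4, - 9/5, 138 , 372,  497,  503,671 ]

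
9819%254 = 167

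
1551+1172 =2723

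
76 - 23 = 53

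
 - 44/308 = -1/7 = -0.14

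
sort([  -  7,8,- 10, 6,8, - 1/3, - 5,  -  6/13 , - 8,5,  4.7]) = [-10, - 8 ,-7, - 5,  -  6/13,-1/3 , 4.7,5,  6,8,  8]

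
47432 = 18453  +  28979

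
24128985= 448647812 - 424518827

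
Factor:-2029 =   -  2029^1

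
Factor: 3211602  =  2^1*3^1*83^1*6449^1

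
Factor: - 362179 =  - 587^1*617^1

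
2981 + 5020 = 8001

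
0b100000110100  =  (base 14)AA0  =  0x834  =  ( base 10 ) 2100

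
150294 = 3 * 50098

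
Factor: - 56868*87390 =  - 2^3* 3^3*5^1*7^1*677^1*971^1 =- 4969694520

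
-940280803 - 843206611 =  - 1783487414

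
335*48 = 16080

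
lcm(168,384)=2688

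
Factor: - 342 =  - 2^1*3^2 * 19^1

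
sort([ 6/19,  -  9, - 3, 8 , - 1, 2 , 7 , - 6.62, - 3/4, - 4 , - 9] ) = [ - 9,  -  9, - 6.62 ,-4 , - 3, - 1, - 3/4,6/19,2,7,8]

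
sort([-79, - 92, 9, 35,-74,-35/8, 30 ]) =[ - 92, -79,  -  74,-35/8, 9, 30, 35] 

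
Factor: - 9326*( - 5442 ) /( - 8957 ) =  - 50752092/8957 = -2^2*3^1*13^ ( - 2)*53^( - 1)  *907^1*4663^1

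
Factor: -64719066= - 2^1*3^1*463^1 * 23297^1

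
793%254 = 31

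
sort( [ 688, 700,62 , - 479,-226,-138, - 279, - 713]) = [ - 713, - 479, - 279,-226,  -  138, 62,688,700 ]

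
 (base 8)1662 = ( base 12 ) 66a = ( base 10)946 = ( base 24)1FA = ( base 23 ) 1I3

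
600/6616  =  75/827 = 0.09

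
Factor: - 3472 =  -2^4*7^1*31^1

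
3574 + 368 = 3942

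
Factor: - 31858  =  -2^1*17^1*937^1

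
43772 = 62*706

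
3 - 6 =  - 3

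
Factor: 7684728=2^3 * 3^1 * 97^1*3301^1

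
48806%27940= 20866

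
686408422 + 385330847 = 1071739269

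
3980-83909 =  - 79929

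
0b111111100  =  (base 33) FD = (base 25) K8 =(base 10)508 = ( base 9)624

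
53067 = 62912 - 9845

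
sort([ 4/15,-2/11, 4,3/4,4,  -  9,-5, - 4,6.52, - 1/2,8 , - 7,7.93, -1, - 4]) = [  -  9, - 7,  -  5, - 4 , - 4,-1, - 1/2,  -  2/11, 4/15,3/4 , 4,4,6.52, 7.93, 8 ] 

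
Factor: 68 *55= 2^2*5^1*11^1*17^1 = 3740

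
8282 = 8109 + 173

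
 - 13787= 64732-78519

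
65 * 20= 1300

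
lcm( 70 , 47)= 3290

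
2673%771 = 360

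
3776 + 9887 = 13663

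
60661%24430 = 11801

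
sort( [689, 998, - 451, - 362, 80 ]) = [-451, - 362 , 80,689, 998 ]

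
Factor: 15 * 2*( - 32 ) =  - 2^6* 3^1*5^1 = -  960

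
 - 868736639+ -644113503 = -1512850142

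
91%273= 91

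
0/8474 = 0  =  0.00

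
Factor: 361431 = 3^2*7^1*5737^1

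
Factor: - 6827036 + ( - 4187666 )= - 2^1*569^1*9679^1= -11014702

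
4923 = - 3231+8154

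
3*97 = 291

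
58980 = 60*983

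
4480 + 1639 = 6119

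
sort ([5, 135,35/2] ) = [5,35/2,135]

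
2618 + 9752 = 12370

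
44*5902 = 259688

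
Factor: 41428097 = 41428097^1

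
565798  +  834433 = 1400231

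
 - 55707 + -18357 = - 74064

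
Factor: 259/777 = 1/3 = 3^( - 1) 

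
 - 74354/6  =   - 12393 + 2/3 = -12392.33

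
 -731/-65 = 731/65 = 11.25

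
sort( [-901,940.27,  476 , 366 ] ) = [-901,  366,  476, 940.27 ] 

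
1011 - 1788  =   - 777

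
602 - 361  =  241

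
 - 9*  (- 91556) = 824004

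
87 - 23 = 64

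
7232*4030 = 29144960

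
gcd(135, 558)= 9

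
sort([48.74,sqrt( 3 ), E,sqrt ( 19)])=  [ sqrt (3 ), E,sqrt(19), 48.74 ]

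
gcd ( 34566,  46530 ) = 6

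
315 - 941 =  - 626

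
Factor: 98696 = 2^3*13^2*73^1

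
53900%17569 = 1193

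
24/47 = 24/47=0.51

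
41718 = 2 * 20859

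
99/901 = 99/901 = 0.11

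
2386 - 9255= -6869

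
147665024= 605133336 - 457468312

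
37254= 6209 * 6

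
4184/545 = 4184/545 = 7.68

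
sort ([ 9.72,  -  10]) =[ - 10, 9.72 ] 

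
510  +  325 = 835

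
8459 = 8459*1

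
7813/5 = 7813/5   =  1562.60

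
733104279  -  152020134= 581084145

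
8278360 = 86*96260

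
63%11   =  8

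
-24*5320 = - 127680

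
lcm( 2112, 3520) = 10560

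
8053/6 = 8053/6 = 1342.17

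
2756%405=326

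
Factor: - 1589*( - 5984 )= 2^5*7^1*11^1*17^1*227^1= 9508576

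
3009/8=376 + 1/8 = 376.12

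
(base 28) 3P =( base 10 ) 109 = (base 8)155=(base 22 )4L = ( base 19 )5E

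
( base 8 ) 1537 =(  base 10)863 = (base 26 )175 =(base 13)515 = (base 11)715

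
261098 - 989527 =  - 728429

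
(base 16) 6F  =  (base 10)111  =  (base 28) 3r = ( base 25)4B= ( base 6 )303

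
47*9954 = 467838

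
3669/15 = 1223/5 =244.60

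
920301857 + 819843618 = 1740145475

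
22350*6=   134100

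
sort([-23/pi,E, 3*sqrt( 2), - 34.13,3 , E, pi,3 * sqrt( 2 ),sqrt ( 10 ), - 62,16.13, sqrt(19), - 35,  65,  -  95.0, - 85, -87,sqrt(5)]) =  [  -  95.0,- 87 , - 85,- 62,- 35,- 34.13, - 23/pi,sqrt( 5 ),E,E , 3,pi, sqrt( 10 ),3*sqrt( 2 ), 3 * sqrt ( 2 ),sqrt (19),16.13, 65 ]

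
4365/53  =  82+19/53 =82.36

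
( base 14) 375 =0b1010110011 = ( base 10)691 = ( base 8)1263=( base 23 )171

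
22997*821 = 18880537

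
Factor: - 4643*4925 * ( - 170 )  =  3887351750 = 2^1 *5^3*17^1*  197^1*4643^1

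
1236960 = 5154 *240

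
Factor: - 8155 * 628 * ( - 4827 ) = 24720708180 = 2^2*3^1 * 5^1*7^1 *157^1*233^1 * 1609^1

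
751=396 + 355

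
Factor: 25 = 5^2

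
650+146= 796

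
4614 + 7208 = 11822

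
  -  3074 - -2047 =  - 1027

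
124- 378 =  - 254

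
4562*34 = 155108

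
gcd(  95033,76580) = 1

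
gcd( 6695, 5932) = 1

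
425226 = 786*541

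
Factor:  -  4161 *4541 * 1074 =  - 20293338474 = - 2^1*3^2*19^2 * 73^1*179^1 * 239^1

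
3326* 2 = 6652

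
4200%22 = 20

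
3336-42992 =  - 39656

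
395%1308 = 395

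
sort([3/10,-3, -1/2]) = [-3 , - 1/2,3/10 ]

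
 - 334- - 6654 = 6320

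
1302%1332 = 1302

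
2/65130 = 1/32565 = 0.00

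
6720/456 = 14 + 14/19 = 14.74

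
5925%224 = 101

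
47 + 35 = 82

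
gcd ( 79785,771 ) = 3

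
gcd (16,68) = 4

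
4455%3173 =1282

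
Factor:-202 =- 2^1*101^1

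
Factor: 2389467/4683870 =2^( - 1 ) * 3^( - 1)*5^( - 1)*43^1 * 71^( - 1) * 733^( - 1 )*18523^1 = 796489/1561290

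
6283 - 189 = 6094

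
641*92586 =59347626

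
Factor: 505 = 5^1*101^1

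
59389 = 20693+38696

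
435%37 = 28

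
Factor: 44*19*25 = 2^2*5^2 * 11^1*19^1 =20900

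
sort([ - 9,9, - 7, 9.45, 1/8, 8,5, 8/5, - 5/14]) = [ - 9, - 7, - 5/14, 1/8, 8/5,  5, 8,9,9.45 ] 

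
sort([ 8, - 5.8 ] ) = [  -  5.8, 8]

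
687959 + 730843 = 1418802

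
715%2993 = 715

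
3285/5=657 =657.00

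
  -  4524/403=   -  348/31 = - 11.23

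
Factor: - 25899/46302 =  - 2^( -1) * 89^1*97^1 * 7717^( - 1 ) = - 8633/15434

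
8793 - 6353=2440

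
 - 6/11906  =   - 1 + 5950/5953 =-0.00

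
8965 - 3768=5197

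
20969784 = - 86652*( - 242)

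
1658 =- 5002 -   -  6660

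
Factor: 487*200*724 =70517600 = 2^5 * 5^2 * 181^1 * 487^1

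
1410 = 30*47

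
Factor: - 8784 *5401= - 2^4*3^2  *11^1*61^1 * 491^1=- 47442384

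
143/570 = 143/570 = 0.25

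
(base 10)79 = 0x4F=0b1001111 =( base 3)2221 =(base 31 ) 2H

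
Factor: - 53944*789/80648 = - 3^1*11^1*17^( - 1)*263^1*593^( - 1 )*613^1 = - 5320227/10081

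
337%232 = 105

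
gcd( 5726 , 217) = 7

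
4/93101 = 4/93101 = 0.00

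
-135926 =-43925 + -92001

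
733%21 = 19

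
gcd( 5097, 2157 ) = 3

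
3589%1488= 613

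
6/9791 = 6/9791 = 0.00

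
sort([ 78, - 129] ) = [-129, 78 ] 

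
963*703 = 676989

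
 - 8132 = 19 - 8151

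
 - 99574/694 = - 49787/347 = - 143.48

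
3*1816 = 5448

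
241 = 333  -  92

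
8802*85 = 748170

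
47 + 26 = 73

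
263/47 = 5+28/47 = 5.60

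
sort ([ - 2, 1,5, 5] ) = [ - 2, 1, 5, 5 ]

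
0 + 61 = 61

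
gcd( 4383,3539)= 1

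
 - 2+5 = 3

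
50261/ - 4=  -50261/4 = -12565.25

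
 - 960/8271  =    -  320/2757 = - 0.12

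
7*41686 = 291802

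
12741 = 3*4247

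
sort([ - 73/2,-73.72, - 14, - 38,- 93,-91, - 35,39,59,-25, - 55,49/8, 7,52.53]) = [ - 93, - 91, - 73.72, - 55,  -  38 , - 73/2, -35, - 25, - 14,  49/8,7,39,52.53, 59 ] 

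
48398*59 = 2855482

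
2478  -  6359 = -3881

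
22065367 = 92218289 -70152922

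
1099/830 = 1 + 269/830 =1.32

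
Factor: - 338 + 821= 3^1*7^1*23^1 = 483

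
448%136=40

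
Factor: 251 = 251^1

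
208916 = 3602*58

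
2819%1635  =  1184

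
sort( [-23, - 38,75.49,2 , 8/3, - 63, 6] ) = [ - 63, - 38,-23, 2,8/3, 6 , 75.49]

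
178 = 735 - 557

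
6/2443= 6/2443= 0.00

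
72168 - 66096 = 6072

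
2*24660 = 49320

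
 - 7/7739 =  - 7/7739=-0.00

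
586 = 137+449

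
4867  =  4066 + 801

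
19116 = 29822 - 10706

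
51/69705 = 17/23235= 0.00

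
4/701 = 4/701 = 0.01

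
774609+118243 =892852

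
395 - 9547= - 9152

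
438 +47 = 485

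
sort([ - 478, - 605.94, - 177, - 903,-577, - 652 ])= [ - 903,-652, - 605.94, - 577, - 478, - 177]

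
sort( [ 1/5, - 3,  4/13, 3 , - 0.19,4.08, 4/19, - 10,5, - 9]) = [ - 10, - 9, - 3, - 0.19, 1/5,4/19 , 4/13,3,  4.08, 5] 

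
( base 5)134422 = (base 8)12754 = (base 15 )19e2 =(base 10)5612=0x15EC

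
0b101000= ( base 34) 16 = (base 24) 1G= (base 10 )40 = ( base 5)130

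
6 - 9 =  - 3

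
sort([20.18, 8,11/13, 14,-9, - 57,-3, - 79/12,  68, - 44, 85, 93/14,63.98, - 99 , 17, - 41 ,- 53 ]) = [- 99,  -  57,-53, - 44, - 41, - 9,-79/12,  -  3,11/13  ,  93/14,8, 14,17,20.18, 63.98,68,85 ] 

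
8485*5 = 42425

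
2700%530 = 50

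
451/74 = 451/74  =  6.09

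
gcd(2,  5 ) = 1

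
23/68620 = 23/68620= 0.00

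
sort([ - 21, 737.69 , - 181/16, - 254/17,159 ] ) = [ - 21, - 254/17 , - 181/16,159 , 737.69]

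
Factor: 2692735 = 5^1*137^1*3931^1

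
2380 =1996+384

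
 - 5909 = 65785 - 71694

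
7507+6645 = 14152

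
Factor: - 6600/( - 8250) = 2^2*5^(-1) = 4/5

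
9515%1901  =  10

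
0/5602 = 0 =0.00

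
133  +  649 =782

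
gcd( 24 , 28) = 4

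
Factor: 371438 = 2^1*229^1 *811^1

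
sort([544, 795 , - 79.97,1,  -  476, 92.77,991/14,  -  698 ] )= [-698,-476, - 79.97, 1,991/14, 92.77,544, 795 ]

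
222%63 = 33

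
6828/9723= 2276/3241 = 0.70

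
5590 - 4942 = 648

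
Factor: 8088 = 2^3*3^1*337^1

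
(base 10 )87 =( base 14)63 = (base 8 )127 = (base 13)69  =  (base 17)52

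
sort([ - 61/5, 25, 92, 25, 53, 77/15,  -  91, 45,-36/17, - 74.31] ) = [ - 91,-74.31,-61/5, - 36/17,77/15,25, 25,45, 53, 92 ]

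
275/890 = 55/178 =0.31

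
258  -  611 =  - 353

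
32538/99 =986/3 = 328.67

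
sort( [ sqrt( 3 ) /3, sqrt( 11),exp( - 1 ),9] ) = [ exp ( - 1),sqrt( 3 ) /3,  sqrt( 11 ),9 ] 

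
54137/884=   61 + 213/884 =61.24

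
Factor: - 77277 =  - 3^1 * 25759^1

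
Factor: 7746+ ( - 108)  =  7638 = 2^1*3^1*19^1*67^1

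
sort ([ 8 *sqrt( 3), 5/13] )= [5/13,8*sqrt(3) ]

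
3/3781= 3/3781 = 0.00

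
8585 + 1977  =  10562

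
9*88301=794709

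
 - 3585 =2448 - 6033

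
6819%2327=2165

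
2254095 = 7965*283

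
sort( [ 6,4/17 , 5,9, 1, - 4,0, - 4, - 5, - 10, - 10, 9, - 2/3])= [ - 10,  -  10,-5, - 4, - 4,  -  2/3,0,4/17, 1 , 5,6,9,9]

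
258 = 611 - 353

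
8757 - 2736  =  6021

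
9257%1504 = 233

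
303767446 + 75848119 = 379615565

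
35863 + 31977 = 67840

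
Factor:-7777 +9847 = 2^1*3^2*5^1*23^1 = 2070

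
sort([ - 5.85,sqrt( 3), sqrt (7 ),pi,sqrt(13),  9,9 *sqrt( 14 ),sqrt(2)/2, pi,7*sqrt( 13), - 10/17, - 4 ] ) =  [ - 5.85, -4, - 10/17, sqrt( 2)/2, sqrt( 3),sqrt(7),  pi,pi,sqrt(13 ),9,7*sqrt ( 13 ),  9*sqrt( 14) ] 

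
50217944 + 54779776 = 104997720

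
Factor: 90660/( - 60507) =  - 30220/20169 = - 2^2 * 3^( - 5)*5^1*83^ ( - 1 )*1511^1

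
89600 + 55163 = 144763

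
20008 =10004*2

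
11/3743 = 11/3743=0.00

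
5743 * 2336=13415648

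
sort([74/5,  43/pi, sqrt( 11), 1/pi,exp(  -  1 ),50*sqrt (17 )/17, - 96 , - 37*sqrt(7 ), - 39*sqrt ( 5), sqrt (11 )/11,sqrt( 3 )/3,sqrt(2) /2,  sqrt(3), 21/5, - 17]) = [ - 37 * sqrt( 7), - 96,-39*sqrt (5 ), - 17 , sqrt( 11 )/11,1/pi,  exp( - 1), sqrt(3)/3, sqrt( 2 )/2,sqrt(3 )  ,  sqrt(11 ), 21/5, 50 *sqrt(17 ) /17,43/pi,74/5] 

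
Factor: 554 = 2^1 *277^1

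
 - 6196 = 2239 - 8435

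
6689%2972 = 745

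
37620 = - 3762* (  -  10 )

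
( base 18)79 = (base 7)252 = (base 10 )135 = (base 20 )6F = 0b10000111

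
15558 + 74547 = 90105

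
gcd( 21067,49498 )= 1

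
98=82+16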